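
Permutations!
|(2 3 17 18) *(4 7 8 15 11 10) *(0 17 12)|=6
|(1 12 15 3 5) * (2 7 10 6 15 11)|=|(1 12 11 2 7 10 6 15 3 5)|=10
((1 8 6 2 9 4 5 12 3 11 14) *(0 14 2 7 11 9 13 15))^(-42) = (0 13 11 6 1)(2 7 8 14 15)(3 5 9 12 4)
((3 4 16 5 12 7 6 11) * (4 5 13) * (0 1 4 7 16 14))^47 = ((0 1 4 14)(3 5 12 16 13 7 6 11))^47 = (0 14 4 1)(3 11 6 7 13 16 12 5)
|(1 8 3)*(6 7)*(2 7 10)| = 12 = |(1 8 3)(2 7 6 10)|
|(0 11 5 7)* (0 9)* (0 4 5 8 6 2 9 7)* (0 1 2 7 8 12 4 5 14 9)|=9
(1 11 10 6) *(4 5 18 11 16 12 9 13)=(1 16 12 9 13 4 5 18 11 10 6)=[0, 16, 2, 3, 5, 18, 1, 7, 8, 13, 6, 10, 9, 4, 14, 15, 12, 17, 11]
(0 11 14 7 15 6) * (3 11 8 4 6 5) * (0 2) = (0 8 4 6 2)(3 11 14 7 15 5) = [8, 1, 0, 11, 6, 3, 2, 15, 4, 9, 10, 14, 12, 13, 7, 5]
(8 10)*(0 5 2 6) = (0 5 2 6)(8 10) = [5, 1, 6, 3, 4, 2, 0, 7, 10, 9, 8]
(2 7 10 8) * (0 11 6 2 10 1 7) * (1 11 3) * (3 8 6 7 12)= (0 8 10 6 2)(1 12 3)(7 11)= [8, 12, 0, 1, 4, 5, 2, 11, 10, 9, 6, 7, 3]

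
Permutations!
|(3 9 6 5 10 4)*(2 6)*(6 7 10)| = 6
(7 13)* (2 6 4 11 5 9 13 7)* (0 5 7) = [5, 1, 6, 3, 11, 9, 4, 0, 8, 13, 10, 7, 12, 2] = (0 5 9 13 2 6 4 11 7)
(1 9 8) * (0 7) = [7, 9, 2, 3, 4, 5, 6, 0, 1, 8] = (0 7)(1 9 8)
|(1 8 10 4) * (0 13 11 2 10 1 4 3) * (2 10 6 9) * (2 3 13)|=|(0 2 6 9 3)(1 8)(10 13 11)|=30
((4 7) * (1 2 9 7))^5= ((1 2 9 7 4))^5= (9)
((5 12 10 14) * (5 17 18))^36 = (18)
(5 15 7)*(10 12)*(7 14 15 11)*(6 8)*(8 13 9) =(5 11 7)(6 13 9 8)(10 12)(14 15) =[0, 1, 2, 3, 4, 11, 13, 5, 6, 8, 12, 7, 10, 9, 15, 14]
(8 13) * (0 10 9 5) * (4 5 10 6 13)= (0 6 13 8 4 5)(9 10)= [6, 1, 2, 3, 5, 0, 13, 7, 4, 10, 9, 11, 12, 8]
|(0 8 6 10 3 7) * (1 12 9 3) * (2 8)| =|(0 2 8 6 10 1 12 9 3 7)| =10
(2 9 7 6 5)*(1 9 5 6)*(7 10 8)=(1 9 10 8 7)(2 5)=[0, 9, 5, 3, 4, 2, 6, 1, 7, 10, 8]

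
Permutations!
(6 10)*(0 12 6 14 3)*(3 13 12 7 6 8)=[7, 1, 2, 0, 4, 5, 10, 6, 3, 9, 14, 11, 8, 12, 13]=(0 7 6 10 14 13 12 8 3)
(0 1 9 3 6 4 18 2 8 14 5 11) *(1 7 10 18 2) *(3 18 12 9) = (0 7 10 12 9 18 1 3 6 4 2 8 14 5 11) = [7, 3, 8, 6, 2, 11, 4, 10, 14, 18, 12, 0, 9, 13, 5, 15, 16, 17, 1]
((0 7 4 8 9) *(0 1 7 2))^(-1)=(0 2)(1 9 8 4 7)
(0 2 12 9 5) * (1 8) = [2, 8, 12, 3, 4, 0, 6, 7, 1, 5, 10, 11, 9] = (0 2 12 9 5)(1 8)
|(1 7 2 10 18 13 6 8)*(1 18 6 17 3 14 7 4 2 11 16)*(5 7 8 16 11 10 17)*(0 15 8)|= 16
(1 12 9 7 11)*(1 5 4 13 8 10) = (1 12 9 7 11 5 4 13 8 10) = [0, 12, 2, 3, 13, 4, 6, 11, 10, 7, 1, 5, 9, 8]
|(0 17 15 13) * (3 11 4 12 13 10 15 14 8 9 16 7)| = |(0 17 14 8 9 16 7 3 11 4 12 13)(10 15)| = 12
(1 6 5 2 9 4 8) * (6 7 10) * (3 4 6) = [0, 7, 9, 4, 8, 2, 5, 10, 1, 6, 3] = (1 7 10 3 4 8)(2 9 6 5)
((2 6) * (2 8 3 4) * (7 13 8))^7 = (13)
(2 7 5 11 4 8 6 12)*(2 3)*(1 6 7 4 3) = (1 6 12)(2 4 8 7 5 11 3) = [0, 6, 4, 2, 8, 11, 12, 5, 7, 9, 10, 3, 1]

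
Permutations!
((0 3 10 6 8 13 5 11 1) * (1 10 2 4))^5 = (5 13 8 6 10 11)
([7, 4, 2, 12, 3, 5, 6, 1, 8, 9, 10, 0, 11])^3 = [4, 12, 2, 0, 11, 5, 6, 3, 8, 9, 10, 1, 7]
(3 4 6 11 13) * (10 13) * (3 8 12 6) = (3 4)(6 11 10 13 8 12) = [0, 1, 2, 4, 3, 5, 11, 7, 12, 9, 13, 10, 6, 8]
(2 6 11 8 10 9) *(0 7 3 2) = (0 7 3 2 6 11 8 10 9) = [7, 1, 6, 2, 4, 5, 11, 3, 10, 0, 9, 8]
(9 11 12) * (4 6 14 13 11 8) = (4 6 14 13 11 12 9 8) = [0, 1, 2, 3, 6, 5, 14, 7, 4, 8, 10, 12, 9, 11, 13]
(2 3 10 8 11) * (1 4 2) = (1 4 2 3 10 8 11) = [0, 4, 3, 10, 2, 5, 6, 7, 11, 9, 8, 1]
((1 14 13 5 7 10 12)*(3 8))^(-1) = (1 12 10 7 5 13 14)(3 8)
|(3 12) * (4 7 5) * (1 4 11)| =|(1 4 7 5 11)(3 12)| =10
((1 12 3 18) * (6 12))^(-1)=(1 18 3 12 6)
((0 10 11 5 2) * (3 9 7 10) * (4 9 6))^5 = (0 7)(2 9)(3 10)(4 5)(6 11) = ((0 3 6 4 9 7 10 11 5 2))^5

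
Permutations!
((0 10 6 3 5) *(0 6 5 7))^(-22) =((0 10 5 6 3 7))^(-22) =(0 5 3)(6 7 10)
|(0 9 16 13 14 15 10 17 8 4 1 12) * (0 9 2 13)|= |(0 2 13 14 15 10 17 8 4 1 12 9 16)|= 13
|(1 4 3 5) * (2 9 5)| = 6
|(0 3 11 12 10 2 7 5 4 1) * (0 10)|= |(0 3 11 12)(1 10 2 7 5 4)|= 12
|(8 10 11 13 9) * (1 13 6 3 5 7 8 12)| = 28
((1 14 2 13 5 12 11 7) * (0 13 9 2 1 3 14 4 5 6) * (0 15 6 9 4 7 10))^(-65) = (0 11 5 2 13 10 12 4 9)(1 14 3 7)(6 15)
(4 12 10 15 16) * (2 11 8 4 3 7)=[0, 1, 11, 7, 12, 5, 6, 2, 4, 9, 15, 8, 10, 13, 14, 16, 3]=(2 11 8 4 12 10 15 16 3 7)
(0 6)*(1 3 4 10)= [6, 3, 2, 4, 10, 5, 0, 7, 8, 9, 1]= (0 6)(1 3 4 10)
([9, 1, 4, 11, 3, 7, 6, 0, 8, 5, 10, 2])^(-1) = [7, 1, 11, 4, 2, 9, 6, 5, 8, 0, 10, 3]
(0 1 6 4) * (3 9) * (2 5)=[1, 6, 5, 9, 0, 2, 4, 7, 8, 3]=(0 1 6 4)(2 5)(3 9)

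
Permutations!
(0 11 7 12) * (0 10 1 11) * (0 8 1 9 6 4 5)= (0 8 1 11 7 12 10 9 6 4 5)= [8, 11, 2, 3, 5, 0, 4, 12, 1, 6, 9, 7, 10]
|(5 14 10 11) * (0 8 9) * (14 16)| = |(0 8 9)(5 16 14 10 11)| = 15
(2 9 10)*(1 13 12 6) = (1 13 12 6)(2 9 10) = [0, 13, 9, 3, 4, 5, 1, 7, 8, 10, 2, 11, 6, 12]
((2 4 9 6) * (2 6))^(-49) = ((2 4 9))^(-49) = (2 9 4)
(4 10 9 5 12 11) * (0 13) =(0 13)(4 10 9 5 12 11) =[13, 1, 2, 3, 10, 12, 6, 7, 8, 5, 9, 4, 11, 0]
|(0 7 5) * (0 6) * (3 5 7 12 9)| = 6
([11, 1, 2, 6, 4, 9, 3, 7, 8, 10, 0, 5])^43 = [9, 1, 2, 6, 4, 0, 3, 7, 8, 11, 5, 10]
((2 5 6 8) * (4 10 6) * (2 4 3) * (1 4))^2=((1 4 10 6 8)(2 5 3))^2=(1 10 8 4 6)(2 3 5)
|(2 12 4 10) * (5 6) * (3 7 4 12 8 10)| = |(12)(2 8 10)(3 7 4)(5 6)| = 6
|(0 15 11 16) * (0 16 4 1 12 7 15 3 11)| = 8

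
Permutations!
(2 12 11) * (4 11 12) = (12)(2 4 11) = [0, 1, 4, 3, 11, 5, 6, 7, 8, 9, 10, 2, 12]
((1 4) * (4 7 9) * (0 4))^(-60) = ((0 4 1 7 9))^(-60) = (9)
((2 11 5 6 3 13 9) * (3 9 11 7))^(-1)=(2 9 6 5 11 13 3 7)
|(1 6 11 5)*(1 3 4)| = |(1 6 11 5 3 4)| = 6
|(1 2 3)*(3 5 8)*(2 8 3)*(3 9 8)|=4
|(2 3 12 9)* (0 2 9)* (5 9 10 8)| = |(0 2 3 12)(5 9 10 8)| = 4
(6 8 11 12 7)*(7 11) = (6 8 7)(11 12) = [0, 1, 2, 3, 4, 5, 8, 6, 7, 9, 10, 12, 11]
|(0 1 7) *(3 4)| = |(0 1 7)(3 4)| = 6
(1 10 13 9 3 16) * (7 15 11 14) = (1 10 13 9 3 16)(7 15 11 14) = [0, 10, 2, 16, 4, 5, 6, 15, 8, 3, 13, 14, 12, 9, 7, 11, 1]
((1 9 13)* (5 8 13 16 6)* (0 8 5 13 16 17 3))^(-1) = (0 3 17 9 1 13 6 16 8) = ((0 8 16 6 13 1 9 17 3))^(-1)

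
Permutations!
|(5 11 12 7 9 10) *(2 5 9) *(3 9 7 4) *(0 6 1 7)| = 12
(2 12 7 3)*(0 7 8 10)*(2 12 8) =[7, 1, 8, 12, 4, 5, 6, 3, 10, 9, 0, 11, 2] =(0 7 3 12 2 8 10)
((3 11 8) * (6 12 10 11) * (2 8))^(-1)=(2 11 10 12 6 3 8)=((2 8 3 6 12 10 11))^(-1)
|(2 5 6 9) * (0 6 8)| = 6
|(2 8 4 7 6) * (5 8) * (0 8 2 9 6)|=4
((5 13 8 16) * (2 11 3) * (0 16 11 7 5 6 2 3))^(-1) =((0 16 6 2 7 5 13 8 11))^(-1) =(0 11 8 13 5 7 2 6 16)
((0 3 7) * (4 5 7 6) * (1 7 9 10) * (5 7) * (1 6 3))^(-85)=((0 1 5 9 10 6 4 7))^(-85)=(0 9 4 1 10 7 5 6)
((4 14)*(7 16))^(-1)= (4 14)(7 16)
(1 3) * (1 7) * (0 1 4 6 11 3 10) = (0 1 10)(3 7 4 6 11) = [1, 10, 2, 7, 6, 5, 11, 4, 8, 9, 0, 3]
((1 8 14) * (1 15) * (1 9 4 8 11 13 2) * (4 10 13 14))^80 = (15)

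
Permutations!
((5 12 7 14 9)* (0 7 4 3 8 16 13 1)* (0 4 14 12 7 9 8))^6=(0 8)(1 7)(3 14)(4 12)(5 13)(9 16)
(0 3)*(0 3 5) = [5, 1, 2, 3, 4, 0] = (0 5)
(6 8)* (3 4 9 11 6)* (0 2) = [2, 1, 0, 4, 9, 5, 8, 7, 3, 11, 10, 6] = (0 2)(3 4 9 11 6 8)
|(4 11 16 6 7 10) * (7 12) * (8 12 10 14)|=|(4 11 16 6 10)(7 14 8 12)|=20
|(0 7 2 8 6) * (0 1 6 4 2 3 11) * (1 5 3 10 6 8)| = 28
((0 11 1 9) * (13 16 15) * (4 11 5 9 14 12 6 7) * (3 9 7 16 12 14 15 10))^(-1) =(0 9 3 10 16 6 12 13 15 1 11 4 7 5)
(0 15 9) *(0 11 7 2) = (0 15 9 11 7 2) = [15, 1, 0, 3, 4, 5, 6, 2, 8, 11, 10, 7, 12, 13, 14, 9]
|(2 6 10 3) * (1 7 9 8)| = |(1 7 9 8)(2 6 10 3)| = 4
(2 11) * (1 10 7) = (1 10 7)(2 11) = [0, 10, 11, 3, 4, 5, 6, 1, 8, 9, 7, 2]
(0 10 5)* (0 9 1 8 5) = (0 10)(1 8 5 9) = [10, 8, 2, 3, 4, 9, 6, 7, 5, 1, 0]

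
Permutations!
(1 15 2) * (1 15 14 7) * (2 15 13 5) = (15)(1 14 7)(2 13 5) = [0, 14, 13, 3, 4, 2, 6, 1, 8, 9, 10, 11, 12, 5, 7, 15]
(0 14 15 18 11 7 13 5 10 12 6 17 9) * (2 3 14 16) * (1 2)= [16, 2, 3, 14, 4, 10, 17, 13, 8, 0, 12, 7, 6, 5, 15, 18, 1, 9, 11]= (0 16 1 2 3 14 15 18 11 7 13 5 10 12 6 17 9)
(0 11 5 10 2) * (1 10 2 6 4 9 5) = (0 11 1 10 6 4 9 5 2) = [11, 10, 0, 3, 9, 2, 4, 7, 8, 5, 6, 1]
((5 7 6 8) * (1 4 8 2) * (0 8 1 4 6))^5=(0 8 5 7)(1 6 2 4)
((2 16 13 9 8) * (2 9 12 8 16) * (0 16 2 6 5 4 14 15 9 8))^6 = ((0 16 13 12)(2 6 5 4 14 15 9))^6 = (0 13)(2 9 15 14 4 5 6)(12 16)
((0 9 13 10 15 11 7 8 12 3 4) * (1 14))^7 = (0 8 10 4 7 13 3 11 9 12 15)(1 14)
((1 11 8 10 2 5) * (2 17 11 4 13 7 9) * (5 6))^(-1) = ((1 4 13 7 9 2 6 5)(8 10 17 11))^(-1) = (1 5 6 2 9 7 13 4)(8 11 17 10)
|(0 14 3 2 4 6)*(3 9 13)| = |(0 14 9 13 3 2 4 6)| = 8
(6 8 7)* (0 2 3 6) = (0 2 3 6 8 7) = [2, 1, 3, 6, 4, 5, 8, 0, 7]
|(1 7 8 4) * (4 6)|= |(1 7 8 6 4)|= 5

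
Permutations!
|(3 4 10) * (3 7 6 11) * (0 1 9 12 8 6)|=|(0 1 9 12 8 6 11 3 4 10 7)|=11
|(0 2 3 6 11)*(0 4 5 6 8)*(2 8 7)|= |(0 8)(2 3 7)(4 5 6 11)|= 12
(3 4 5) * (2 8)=(2 8)(3 4 5)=[0, 1, 8, 4, 5, 3, 6, 7, 2]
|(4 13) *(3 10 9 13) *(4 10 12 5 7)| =15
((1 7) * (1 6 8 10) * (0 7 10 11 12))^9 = ((0 7 6 8 11 12)(1 10))^9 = (0 8)(1 10)(6 12)(7 11)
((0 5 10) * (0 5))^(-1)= ((5 10))^(-1)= (5 10)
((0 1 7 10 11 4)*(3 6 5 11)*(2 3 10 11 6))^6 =(0 1 7 11 4) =((0 1 7 11 4)(2 3)(5 6))^6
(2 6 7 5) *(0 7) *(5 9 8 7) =(0 5 2 6)(7 9 8) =[5, 1, 6, 3, 4, 2, 0, 9, 7, 8]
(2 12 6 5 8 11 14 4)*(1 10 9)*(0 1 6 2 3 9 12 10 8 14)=(0 1 8 11)(2 10 12)(3 9 6 5 14 4)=[1, 8, 10, 9, 3, 14, 5, 7, 11, 6, 12, 0, 2, 13, 4]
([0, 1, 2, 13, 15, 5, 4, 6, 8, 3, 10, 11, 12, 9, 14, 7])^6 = [0, 1, 2, 3, 7, 5, 15, 4, 8, 9, 10, 11, 12, 13, 14, 6]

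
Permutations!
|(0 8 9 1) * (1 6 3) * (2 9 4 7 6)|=|(0 8 4 7 6 3 1)(2 9)|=14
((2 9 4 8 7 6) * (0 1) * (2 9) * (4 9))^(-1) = (9)(0 1)(4 6 7 8)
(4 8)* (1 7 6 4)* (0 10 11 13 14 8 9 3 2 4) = (0 10 11 13 14 8 1 7 6)(2 4 9 3) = [10, 7, 4, 2, 9, 5, 0, 6, 1, 3, 11, 13, 12, 14, 8]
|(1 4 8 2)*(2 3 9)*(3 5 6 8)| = |(1 4 3 9 2)(5 6 8)| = 15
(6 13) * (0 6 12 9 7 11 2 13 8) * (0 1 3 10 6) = (1 3 10 6 8)(2 13 12 9 7 11) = [0, 3, 13, 10, 4, 5, 8, 11, 1, 7, 6, 2, 9, 12]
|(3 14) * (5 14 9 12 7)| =6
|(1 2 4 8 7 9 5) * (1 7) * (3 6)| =12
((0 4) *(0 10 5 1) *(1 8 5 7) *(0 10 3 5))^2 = (0 3 8 4 5)(1 7 10)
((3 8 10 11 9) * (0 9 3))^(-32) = ((0 9)(3 8 10 11))^(-32) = (11)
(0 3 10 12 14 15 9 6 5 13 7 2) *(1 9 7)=(0 3 10 12 14 15 7 2)(1 9 6 5 13)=[3, 9, 0, 10, 4, 13, 5, 2, 8, 6, 12, 11, 14, 1, 15, 7]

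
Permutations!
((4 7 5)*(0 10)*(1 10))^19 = (0 1 10)(4 7 5) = ((0 1 10)(4 7 5))^19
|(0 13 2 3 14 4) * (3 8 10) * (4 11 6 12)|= |(0 13 2 8 10 3 14 11 6 12 4)|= 11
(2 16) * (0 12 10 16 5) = [12, 1, 5, 3, 4, 0, 6, 7, 8, 9, 16, 11, 10, 13, 14, 15, 2] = (0 12 10 16 2 5)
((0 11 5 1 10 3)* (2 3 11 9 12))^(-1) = (0 3 2 12 9)(1 5 11 10)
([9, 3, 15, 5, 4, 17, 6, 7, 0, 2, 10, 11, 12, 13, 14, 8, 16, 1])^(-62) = [15, 5, 0, 17, 4, 1, 6, 7, 2, 8, 10, 11, 12, 13, 14, 9, 16, 3]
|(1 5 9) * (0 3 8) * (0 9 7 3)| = 6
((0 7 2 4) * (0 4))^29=((0 7 2))^29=(0 2 7)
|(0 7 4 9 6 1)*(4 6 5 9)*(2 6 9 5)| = |(0 7 9 2 6 1)| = 6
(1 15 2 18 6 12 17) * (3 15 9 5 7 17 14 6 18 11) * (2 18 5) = (1 9 2 11 3 15 18 5 7 17)(6 12 14) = [0, 9, 11, 15, 4, 7, 12, 17, 8, 2, 10, 3, 14, 13, 6, 18, 16, 1, 5]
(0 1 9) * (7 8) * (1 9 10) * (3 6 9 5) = (0 5 3 6 9)(1 10)(7 8) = [5, 10, 2, 6, 4, 3, 9, 8, 7, 0, 1]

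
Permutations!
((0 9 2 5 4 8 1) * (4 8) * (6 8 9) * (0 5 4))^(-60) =(0 5)(1 4)(2 8)(6 9)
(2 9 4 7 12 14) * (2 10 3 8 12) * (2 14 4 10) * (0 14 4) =(0 14 2 9 10 3 8 12)(4 7) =[14, 1, 9, 8, 7, 5, 6, 4, 12, 10, 3, 11, 0, 13, 2]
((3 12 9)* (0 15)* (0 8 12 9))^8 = ((0 15 8 12)(3 9))^8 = (15)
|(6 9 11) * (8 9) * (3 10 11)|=6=|(3 10 11 6 8 9)|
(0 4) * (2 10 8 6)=[4, 1, 10, 3, 0, 5, 2, 7, 6, 9, 8]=(0 4)(2 10 8 6)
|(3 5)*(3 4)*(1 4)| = 4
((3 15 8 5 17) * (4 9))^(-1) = (3 17 5 8 15)(4 9)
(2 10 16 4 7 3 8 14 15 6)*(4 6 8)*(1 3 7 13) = (1 3 4 13)(2 10 16 6)(8 14 15) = [0, 3, 10, 4, 13, 5, 2, 7, 14, 9, 16, 11, 12, 1, 15, 8, 6]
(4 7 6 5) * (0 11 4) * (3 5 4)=(0 11 3 5)(4 7 6)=[11, 1, 2, 5, 7, 0, 4, 6, 8, 9, 10, 3]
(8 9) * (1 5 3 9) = (1 5 3 9 8) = [0, 5, 2, 9, 4, 3, 6, 7, 1, 8]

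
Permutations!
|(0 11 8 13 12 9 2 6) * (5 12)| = 9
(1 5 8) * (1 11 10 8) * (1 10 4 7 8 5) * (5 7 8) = (4 8 11)(5 10 7) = [0, 1, 2, 3, 8, 10, 6, 5, 11, 9, 7, 4]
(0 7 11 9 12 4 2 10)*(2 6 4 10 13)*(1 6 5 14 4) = (0 7 11 9 12 10)(1 6)(2 13)(4 5 14) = [7, 6, 13, 3, 5, 14, 1, 11, 8, 12, 0, 9, 10, 2, 4]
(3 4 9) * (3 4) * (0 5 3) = (0 5 3)(4 9) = [5, 1, 2, 0, 9, 3, 6, 7, 8, 4]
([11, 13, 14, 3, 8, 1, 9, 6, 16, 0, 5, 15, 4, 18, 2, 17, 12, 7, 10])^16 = [15, 13, 2, 3, 4, 1, 0, 9, 8, 11, 5, 17, 12, 18, 14, 7, 16, 6, 10]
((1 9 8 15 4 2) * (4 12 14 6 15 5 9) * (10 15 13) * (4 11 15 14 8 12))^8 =((1 11 15 4 2)(5 9 12 8)(6 13 10 14))^8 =(1 4 11 2 15)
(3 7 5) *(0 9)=(0 9)(3 7 5)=[9, 1, 2, 7, 4, 3, 6, 5, 8, 0]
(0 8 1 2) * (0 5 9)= (0 8 1 2 5 9)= [8, 2, 5, 3, 4, 9, 6, 7, 1, 0]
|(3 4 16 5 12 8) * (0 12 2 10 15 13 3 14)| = |(0 12 8 14)(2 10 15 13 3 4 16 5)| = 8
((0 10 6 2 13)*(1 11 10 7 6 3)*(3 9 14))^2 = (0 6 13 7 2)(1 10 14)(3 11 9)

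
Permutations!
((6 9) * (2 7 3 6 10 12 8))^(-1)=(2 8 12 10 9 6 3 7)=((2 7 3 6 9 10 12 8))^(-1)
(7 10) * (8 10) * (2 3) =[0, 1, 3, 2, 4, 5, 6, 8, 10, 9, 7] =(2 3)(7 8 10)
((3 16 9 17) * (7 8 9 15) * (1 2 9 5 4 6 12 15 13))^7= ((1 2 9 17 3 16 13)(4 6 12 15 7 8 5))^7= (17)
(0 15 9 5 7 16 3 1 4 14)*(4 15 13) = [13, 15, 2, 1, 14, 7, 6, 16, 8, 5, 10, 11, 12, 4, 0, 9, 3] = (0 13 4 14)(1 15 9 5 7 16 3)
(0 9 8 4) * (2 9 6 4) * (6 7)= (0 7 6 4)(2 9 8)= [7, 1, 9, 3, 0, 5, 4, 6, 2, 8]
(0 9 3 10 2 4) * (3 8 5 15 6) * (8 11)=(0 9 11 8 5 15 6 3 10 2 4)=[9, 1, 4, 10, 0, 15, 3, 7, 5, 11, 2, 8, 12, 13, 14, 6]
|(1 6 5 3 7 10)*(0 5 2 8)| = 9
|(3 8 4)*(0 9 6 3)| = 6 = |(0 9 6 3 8 4)|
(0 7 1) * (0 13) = (0 7 1 13) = [7, 13, 2, 3, 4, 5, 6, 1, 8, 9, 10, 11, 12, 0]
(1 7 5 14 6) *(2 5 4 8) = [0, 7, 5, 3, 8, 14, 1, 4, 2, 9, 10, 11, 12, 13, 6] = (1 7 4 8 2 5 14 6)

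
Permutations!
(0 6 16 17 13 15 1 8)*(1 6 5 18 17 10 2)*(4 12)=[5, 8, 1, 3, 12, 18, 16, 7, 0, 9, 2, 11, 4, 15, 14, 6, 10, 13, 17]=(0 5 18 17 13 15 6 16 10 2 1 8)(4 12)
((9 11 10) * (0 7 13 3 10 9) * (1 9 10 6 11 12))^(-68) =(0 13 6 10 7 3 11)(1 9 12)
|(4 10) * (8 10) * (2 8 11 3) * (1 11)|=7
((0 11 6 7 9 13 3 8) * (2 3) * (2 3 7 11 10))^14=((0 10 2 7 9 13 3 8)(6 11))^14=(0 3 9 2)(7 10 8 13)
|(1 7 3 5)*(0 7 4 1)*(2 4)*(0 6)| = |(0 7 3 5 6)(1 2 4)| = 15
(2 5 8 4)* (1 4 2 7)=(1 4 7)(2 5 8)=[0, 4, 5, 3, 7, 8, 6, 1, 2]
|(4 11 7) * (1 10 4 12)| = 6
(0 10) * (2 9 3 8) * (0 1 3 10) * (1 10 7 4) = (10)(1 3 8 2 9 7 4) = [0, 3, 9, 8, 1, 5, 6, 4, 2, 7, 10]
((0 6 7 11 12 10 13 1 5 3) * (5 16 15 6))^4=((0 5 3)(1 16 15 6 7 11 12 10 13))^4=(0 5 3)(1 7 13 6 10 15 12 16 11)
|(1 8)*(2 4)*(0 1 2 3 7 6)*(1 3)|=|(0 3 7 6)(1 8 2 4)|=4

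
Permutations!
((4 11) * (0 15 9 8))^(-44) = ((0 15 9 8)(4 11))^(-44) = (15)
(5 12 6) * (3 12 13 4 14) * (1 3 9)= [0, 3, 2, 12, 14, 13, 5, 7, 8, 1, 10, 11, 6, 4, 9]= (1 3 12 6 5 13 4 14 9)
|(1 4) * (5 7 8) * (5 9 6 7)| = 4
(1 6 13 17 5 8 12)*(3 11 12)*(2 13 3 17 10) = (1 6 3 11 12)(2 13 10)(5 8 17) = [0, 6, 13, 11, 4, 8, 3, 7, 17, 9, 2, 12, 1, 10, 14, 15, 16, 5]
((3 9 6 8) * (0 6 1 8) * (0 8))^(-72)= (9)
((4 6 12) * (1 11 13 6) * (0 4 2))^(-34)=(0 12 13 1)(2 6 11 4)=((0 4 1 11 13 6 12 2))^(-34)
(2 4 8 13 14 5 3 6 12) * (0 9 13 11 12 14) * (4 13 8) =(0 9 8 11 12 2 13)(3 6 14 5) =[9, 1, 13, 6, 4, 3, 14, 7, 11, 8, 10, 12, 2, 0, 5]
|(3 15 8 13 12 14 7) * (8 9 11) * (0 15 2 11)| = 24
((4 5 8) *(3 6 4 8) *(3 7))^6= (8)(3 6 4 5 7)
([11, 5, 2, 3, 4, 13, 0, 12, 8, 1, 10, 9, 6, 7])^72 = [0, 1, 2, 3, 4, 5, 6, 7, 8, 9, 10, 11, 12, 13]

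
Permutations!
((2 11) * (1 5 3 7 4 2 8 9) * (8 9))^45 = (1 2 3 9 4 5 11 7)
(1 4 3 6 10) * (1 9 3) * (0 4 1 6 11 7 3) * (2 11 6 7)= (0 4 7 3 6 10 9)(2 11)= [4, 1, 11, 6, 7, 5, 10, 3, 8, 0, 9, 2]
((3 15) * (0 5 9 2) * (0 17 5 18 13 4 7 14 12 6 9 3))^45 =((0 18 13 4 7 14 12 6 9 2 17 5 3 15))^45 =(0 4 12 2 3 18 7 6 17 15 13 14 9 5)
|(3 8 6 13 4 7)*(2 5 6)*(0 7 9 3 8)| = 10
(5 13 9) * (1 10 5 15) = (1 10 5 13 9 15) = [0, 10, 2, 3, 4, 13, 6, 7, 8, 15, 5, 11, 12, 9, 14, 1]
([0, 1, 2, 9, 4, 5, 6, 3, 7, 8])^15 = [0, 1, 2, 7, 4, 5, 6, 8, 9, 3]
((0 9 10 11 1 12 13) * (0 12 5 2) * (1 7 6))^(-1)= (0 2 5 1 6 7 11 10 9)(12 13)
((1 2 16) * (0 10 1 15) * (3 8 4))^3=((0 10 1 2 16 15)(3 8 4))^3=(0 2)(1 15)(10 16)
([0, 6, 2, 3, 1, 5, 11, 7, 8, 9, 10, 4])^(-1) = [0, 4, 2, 3, 11, 5, 1, 7, 8, 9, 10, 6]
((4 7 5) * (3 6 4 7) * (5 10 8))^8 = (10)(3 4 6)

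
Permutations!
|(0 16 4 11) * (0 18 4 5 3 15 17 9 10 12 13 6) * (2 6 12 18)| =|(0 16 5 3 15 17 9 10 18 4 11 2 6)(12 13)| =26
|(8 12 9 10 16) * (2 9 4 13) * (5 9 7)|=|(2 7 5 9 10 16 8 12 4 13)|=10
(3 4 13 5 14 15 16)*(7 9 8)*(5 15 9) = (3 4 13 15 16)(5 14 9 8 7) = [0, 1, 2, 4, 13, 14, 6, 5, 7, 8, 10, 11, 12, 15, 9, 16, 3]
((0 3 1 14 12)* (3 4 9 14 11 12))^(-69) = (0 14 11 4 3 12 9 1)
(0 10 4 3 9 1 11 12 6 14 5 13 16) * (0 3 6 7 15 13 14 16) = [10, 11, 2, 9, 6, 14, 16, 15, 8, 1, 4, 12, 7, 0, 5, 13, 3] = (0 10 4 6 16 3 9 1 11 12 7 15 13)(5 14)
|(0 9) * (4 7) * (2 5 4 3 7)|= 6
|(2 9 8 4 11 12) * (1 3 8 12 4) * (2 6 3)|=|(1 2 9 12 6 3 8)(4 11)|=14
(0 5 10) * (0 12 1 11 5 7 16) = [7, 11, 2, 3, 4, 10, 6, 16, 8, 9, 12, 5, 1, 13, 14, 15, 0] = (0 7 16)(1 11 5 10 12)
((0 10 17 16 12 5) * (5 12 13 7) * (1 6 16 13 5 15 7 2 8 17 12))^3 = (0 1 5 12 16 10 6)(2 13 17 8)(7 15)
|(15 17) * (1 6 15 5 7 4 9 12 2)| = |(1 6 15 17 5 7 4 9 12 2)| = 10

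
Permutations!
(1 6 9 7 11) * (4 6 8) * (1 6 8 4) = (1 4 8)(6 9 7 11) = [0, 4, 2, 3, 8, 5, 9, 11, 1, 7, 10, 6]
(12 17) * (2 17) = (2 17 12) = [0, 1, 17, 3, 4, 5, 6, 7, 8, 9, 10, 11, 2, 13, 14, 15, 16, 12]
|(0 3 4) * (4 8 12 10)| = 6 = |(0 3 8 12 10 4)|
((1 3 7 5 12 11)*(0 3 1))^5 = ((0 3 7 5 12 11))^5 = (0 11 12 5 7 3)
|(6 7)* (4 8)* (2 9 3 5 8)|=6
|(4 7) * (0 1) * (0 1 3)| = |(0 3)(4 7)| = 2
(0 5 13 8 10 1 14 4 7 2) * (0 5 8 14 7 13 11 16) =[8, 7, 5, 3, 13, 11, 6, 2, 10, 9, 1, 16, 12, 14, 4, 15, 0] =(0 8 10 1 7 2 5 11 16)(4 13 14)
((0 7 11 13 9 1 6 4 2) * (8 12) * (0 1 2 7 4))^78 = (0 2 11)(1 13 4)(6 9 7)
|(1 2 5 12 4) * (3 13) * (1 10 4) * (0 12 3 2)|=|(0 12 1)(2 5 3 13)(4 10)|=12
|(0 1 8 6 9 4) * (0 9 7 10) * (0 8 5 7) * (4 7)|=9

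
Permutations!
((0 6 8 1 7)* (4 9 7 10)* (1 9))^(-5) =((0 6 8 9 7)(1 10 4))^(-5) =(1 10 4)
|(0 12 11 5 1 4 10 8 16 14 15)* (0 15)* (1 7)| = 11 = |(0 12 11 5 7 1 4 10 8 16 14)|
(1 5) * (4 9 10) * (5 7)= (1 7 5)(4 9 10)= [0, 7, 2, 3, 9, 1, 6, 5, 8, 10, 4]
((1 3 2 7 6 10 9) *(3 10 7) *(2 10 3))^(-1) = (1 9 10 3)(6 7)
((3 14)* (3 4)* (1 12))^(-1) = ((1 12)(3 14 4))^(-1) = (1 12)(3 4 14)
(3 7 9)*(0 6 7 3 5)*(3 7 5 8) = (0 6 5)(3 7 9 8) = [6, 1, 2, 7, 4, 0, 5, 9, 3, 8]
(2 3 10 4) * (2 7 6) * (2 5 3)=(3 10 4 7 6 5)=[0, 1, 2, 10, 7, 3, 5, 6, 8, 9, 4]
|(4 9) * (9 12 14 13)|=5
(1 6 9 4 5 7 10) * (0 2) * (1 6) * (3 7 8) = [2, 1, 0, 7, 5, 8, 9, 10, 3, 4, 6] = (0 2)(3 7 10 6 9 4 5 8)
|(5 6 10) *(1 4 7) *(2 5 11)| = |(1 4 7)(2 5 6 10 11)| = 15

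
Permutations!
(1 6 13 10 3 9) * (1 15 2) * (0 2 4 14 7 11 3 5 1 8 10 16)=(0 2 8 10 5 1 6 13 16)(3 9 15 4 14 7 11)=[2, 6, 8, 9, 14, 1, 13, 11, 10, 15, 5, 3, 12, 16, 7, 4, 0]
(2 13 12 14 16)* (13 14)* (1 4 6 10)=[0, 4, 14, 3, 6, 5, 10, 7, 8, 9, 1, 11, 13, 12, 16, 15, 2]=(1 4 6 10)(2 14 16)(12 13)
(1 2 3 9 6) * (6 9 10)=[0, 2, 3, 10, 4, 5, 1, 7, 8, 9, 6]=(1 2 3 10 6)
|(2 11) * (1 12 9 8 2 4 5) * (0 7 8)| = |(0 7 8 2 11 4 5 1 12 9)| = 10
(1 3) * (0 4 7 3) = (0 4 7 3 1) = [4, 0, 2, 1, 7, 5, 6, 3]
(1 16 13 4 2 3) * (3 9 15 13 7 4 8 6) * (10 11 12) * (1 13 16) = (2 9 15 16 7 4)(3 13 8 6)(10 11 12) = [0, 1, 9, 13, 2, 5, 3, 4, 6, 15, 11, 12, 10, 8, 14, 16, 7]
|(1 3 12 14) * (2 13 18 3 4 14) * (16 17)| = 30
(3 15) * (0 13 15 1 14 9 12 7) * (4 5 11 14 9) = (0 13 15 3 1 9 12 7)(4 5 11 14) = [13, 9, 2, 1, 5, 11, 6, 0, 8, 12, 10, 14, 7, 15, 4, 3]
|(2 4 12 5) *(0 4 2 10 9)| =|(0 4 12 5 10 9)| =6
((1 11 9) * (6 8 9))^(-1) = (1 9 8 6 11)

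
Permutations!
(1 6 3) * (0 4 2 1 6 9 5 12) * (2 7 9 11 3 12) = [4, 11, 1, 6, 7, 2, 12, 9, 8, 5, 10, 3, 0] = (0 4 7 9 5 2 1 11 3 6 12)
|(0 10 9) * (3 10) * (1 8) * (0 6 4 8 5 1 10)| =|(0 3)(1 5)(4 8 10 9 6)| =10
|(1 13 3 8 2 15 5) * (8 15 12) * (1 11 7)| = |(1 13 3 15 5 11 7)(2 12 8)| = 21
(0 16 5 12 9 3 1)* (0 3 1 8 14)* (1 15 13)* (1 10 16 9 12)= (0 9 15 13 10 16 5 1 3 8 14)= [9, 3, 2, 8, 4, 1, 6, 7, 14, 15, 16, 11, 12, 10, 0, 13, 5]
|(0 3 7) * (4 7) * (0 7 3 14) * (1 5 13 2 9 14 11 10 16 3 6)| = |(0 11 10 16 3 4 6 1 5 13 2 9 14)| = 13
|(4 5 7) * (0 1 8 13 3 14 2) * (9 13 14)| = |(0 1 8 14 2)(3 9 13)(4 5 7)| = 15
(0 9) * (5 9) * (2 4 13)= (0 5 9)(2 4 13)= [5, 1, 4, 3, 13, 9, 6, 7, 8, 0, 10, 11, 12, 2]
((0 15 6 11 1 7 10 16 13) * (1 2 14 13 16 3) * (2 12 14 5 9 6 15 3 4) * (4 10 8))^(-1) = (16)(0 13 14 12 11 6 9 5 2 4 8 7 1 3)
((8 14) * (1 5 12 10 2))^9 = (1 2 10 12 5)(8 14)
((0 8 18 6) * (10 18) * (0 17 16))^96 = ((0 8 10 18 6 17 16))^96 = (0 17 18 8 16 6 10)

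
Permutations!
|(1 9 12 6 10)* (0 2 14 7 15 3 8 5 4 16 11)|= 55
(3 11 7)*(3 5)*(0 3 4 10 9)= (0 3 11 7 5 4 10 9)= [3, 1, 2, 11, 10, 4, 6, 5, 8, 0, 9, 7]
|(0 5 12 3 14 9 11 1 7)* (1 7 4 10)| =|(0 5 12 3 14 9 11 7)(1 4 10)| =24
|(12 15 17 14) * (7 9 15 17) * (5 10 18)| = 3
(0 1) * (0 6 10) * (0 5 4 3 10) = (0 1 6)(3 10 5 4) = [1, 6, 2, 10, 3, 4, 0, 7, 8, 9, 5]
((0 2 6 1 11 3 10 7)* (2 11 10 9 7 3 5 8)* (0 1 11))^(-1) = (1 7 9 3 10)(2 8 5 11 6)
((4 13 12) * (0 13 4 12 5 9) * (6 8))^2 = ((0 13 5 9)(6 8))^2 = (0 5)(9 13)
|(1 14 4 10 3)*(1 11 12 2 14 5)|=14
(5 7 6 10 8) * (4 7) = (4 7 6 10 8 5) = [0, 1, 2, 3, 7, 4, 10, 6, 5, 9, 8]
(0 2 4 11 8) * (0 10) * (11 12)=(0 2 4 12 11 8 10)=[2, 1, 4, 3, 12, 5, 6, 7, 10, 9, 0, 8, 11]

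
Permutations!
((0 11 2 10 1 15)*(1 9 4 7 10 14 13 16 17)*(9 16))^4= ((0 11 2 14 13 9 4 7 10 16 17 1 15))^4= (0 13 10 15 14 7 1 2 4 17 11 9 16)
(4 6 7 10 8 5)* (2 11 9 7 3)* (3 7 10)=(2 11 9 10 8 5 4 6 7 3)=[0, 1, 11, 2, 6, 4, 7, 3, 5, 10, 8, 9]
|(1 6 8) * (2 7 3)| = |(1 6 8)(2 7 3)| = 3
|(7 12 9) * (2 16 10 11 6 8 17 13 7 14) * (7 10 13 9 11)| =|(2 16 13 10 7 12 11 6 8 17 9 14)| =12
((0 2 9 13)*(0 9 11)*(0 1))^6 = (13)(0 11)(1 2)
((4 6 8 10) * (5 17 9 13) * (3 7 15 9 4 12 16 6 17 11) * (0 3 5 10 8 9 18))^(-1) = (0 18 15 7 3)(4 17)(5 11)(6 16 12 10 13 9)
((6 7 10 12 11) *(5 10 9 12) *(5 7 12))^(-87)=((5 10 7 9)(6 12 11))^(-87)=(12)(5 10 7 9)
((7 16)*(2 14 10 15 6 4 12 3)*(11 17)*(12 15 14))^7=(2 12 3)(4 15 6)(7 16)(10 14)(11 17)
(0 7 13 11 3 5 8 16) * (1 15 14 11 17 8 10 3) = (0 7 13 17 8 16)(1 15 14 11)(3 5 10) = [7, 15, 2, 5, 4, 10, 6, 13, 16, 9, 3, 1, 12, 17, 11, 14, 0, 8]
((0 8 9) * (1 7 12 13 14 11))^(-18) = ((0 8 9)(1 7 12 13 14 11))^(-18) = (14)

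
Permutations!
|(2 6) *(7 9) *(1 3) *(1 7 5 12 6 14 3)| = 8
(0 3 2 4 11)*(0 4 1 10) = (0 3 2 1 10)(4 11) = [3, 10, 1, 2, 11, 5, 6, 7, 8, 9, 0, 4]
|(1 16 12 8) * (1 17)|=|(1 16 12 8 17)|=5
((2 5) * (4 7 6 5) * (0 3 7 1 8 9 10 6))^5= ((0 3 7)(1 8 9 10 6 5 2 4))^5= (0 7 3)(1 5 9 4 6 8 2 10)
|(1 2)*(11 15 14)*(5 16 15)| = |(1 2)(5 16 15 14 11)| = 10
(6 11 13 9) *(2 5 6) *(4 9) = (2 5 6 11 13 4 9) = [0, 1, 5, 3, 9, 6, 11, 7, 8, 2, 10, 13, 12, 4]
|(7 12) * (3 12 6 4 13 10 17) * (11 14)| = 8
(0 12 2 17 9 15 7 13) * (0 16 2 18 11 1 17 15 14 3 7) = (0 12 18 11 1 17 9 14 3 7 13 16 2 15) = [12, 17, 15, 7, 4, 5, 6, 13, 8, 14, 10, 1, 18, 16, 3, 0, 2, 9, 11]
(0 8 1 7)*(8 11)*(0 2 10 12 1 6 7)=(0 11 8 6 7 2 10 12 1)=[11, 0, 10, 3, 4, 5, 7, 2, 6, 9, 12, 8, 1]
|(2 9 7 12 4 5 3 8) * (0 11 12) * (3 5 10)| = 10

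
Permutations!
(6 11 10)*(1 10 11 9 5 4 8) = (11)(1 10 6 9 5 4 8) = [0, 10, 2, 3, 8, 4, 9, 7, 1, 5, 6, 11]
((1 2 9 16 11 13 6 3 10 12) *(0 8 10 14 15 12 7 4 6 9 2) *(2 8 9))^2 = ((0 9 16 11 13 2 8 10 7 4 6 3 14 15 12 1))^2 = (0 16 13 8 7 6 14 12)(1 9 11 2 10 4 3 15)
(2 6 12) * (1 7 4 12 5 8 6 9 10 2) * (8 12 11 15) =(1 7 4 11 15 8 6 5 12)(2 9 10) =[0, 7, 9, 3, 11, 12, 5, 4, 6, 10, 2, 15, 1, 13, 14, 8]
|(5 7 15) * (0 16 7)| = 5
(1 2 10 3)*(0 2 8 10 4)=(0 2 4)(1 8 10 3)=[2, 8, 4, 1, 0, 5, 6, 7, 10, 9, 3]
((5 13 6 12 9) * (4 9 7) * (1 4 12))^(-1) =(1 6 13 5 9 4)(7 12)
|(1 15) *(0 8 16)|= 6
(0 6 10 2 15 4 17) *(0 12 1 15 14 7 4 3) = [6, 15, 14, 0, 17, 5, 10, 4, 8, 9, 2, 11, 1, 13, 7, 3, 16, 12] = (0 6 10 2 14 7 4 17 12 1 15 3)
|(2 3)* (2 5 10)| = |(2 3 5 10)| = 4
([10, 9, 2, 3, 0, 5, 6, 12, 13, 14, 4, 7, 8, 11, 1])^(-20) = [10, 9, 2, 3, 0, 5, 6, 7, 8, 14, 4, 11, 12, 13, 1]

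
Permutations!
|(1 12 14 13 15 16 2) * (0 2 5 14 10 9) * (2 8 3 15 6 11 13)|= |(0 8 3 15 16 5 14 2 1 12 10 9)(6 11 13)|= 12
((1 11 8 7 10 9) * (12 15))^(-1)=(1 9 10 7 8 11)(12 15)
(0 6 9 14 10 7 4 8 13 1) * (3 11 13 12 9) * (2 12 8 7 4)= (0 6 3 11 13 1)(2 12 9 14 10 4 7)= [6, 0, 12, 11, 7, 5, 3, 2, 8, 14, 4, 13, 9, 1, 10]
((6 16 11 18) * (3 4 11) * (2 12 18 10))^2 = (2 18 16 4 10 12 6 3 11)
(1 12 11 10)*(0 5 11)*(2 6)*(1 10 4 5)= [1, 12, 6, 3, 5, 11, 2, 7, 8, 9, 10, 4, 0]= (0 1 12)(2 6)(4 5 11)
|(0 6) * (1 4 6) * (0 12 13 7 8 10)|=|(0 1 4 6 12 13 7 8 10)|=9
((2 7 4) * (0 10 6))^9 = ((0 10 6)(2 7 4))^9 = (10)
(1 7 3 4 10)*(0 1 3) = (0 1 7)(3 4 10) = [1, 7, 2, 4, 10, 5, 6, 0, 8, 9, 3]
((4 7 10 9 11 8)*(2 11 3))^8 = (11)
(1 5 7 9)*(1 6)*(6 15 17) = (1 5 7 9 15 17 6) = [0, 5, 2, 3, 4, 7, 1, 9, 8, 15, 10, 11, 12, 13, 14, 17, 16, 6]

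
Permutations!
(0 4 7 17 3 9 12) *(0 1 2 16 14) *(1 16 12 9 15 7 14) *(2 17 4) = (0 2 12 16 1 17 3 15 7 4 14) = [2, 17, 12, 15, 14, 5, 6, 4, 8, 9, 10, 11, 16, 13, 0, 7, 1, 3]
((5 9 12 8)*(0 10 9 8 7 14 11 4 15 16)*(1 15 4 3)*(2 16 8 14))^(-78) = ((0 10 9 12 7 2 16)(1 15 8 5 14 11 3))^(-78) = (0 16 2 7 12 9 10)(1 3 11 14 5 8 15)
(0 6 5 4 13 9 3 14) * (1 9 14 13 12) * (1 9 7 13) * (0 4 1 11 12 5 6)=(1 7 13 14 4 5)(3 11 12 9)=[0, 7, 2, 11, 5, 1, 6, 13, 8, 3, 10, 12, 9, 14, 4]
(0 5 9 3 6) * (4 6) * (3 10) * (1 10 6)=(0 5 9 6)(1 10 3 4)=[5, 10, 2, 4, 1, 9, 0, 7, 8, 6, 3]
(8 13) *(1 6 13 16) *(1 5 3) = (1 6 13 8 16 5 3) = [0, 6, 2, 1, 4, 3, 13, 7, 16, 9, 10, 11, 12, 8, 14, 15, 5]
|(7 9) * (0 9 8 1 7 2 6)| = |(0 9 2 6)(1 7 8)| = 12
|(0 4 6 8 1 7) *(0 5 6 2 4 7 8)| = 4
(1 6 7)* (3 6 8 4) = (1 8 4 3 6 7) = [0, 8, 2, 6, 3, 5, 7, 1, 4]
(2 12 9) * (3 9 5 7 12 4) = [0, 1, 4, 9, 3, 7, 6, 12, 8, 2, 10, 11, 5] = (2 4 3 9)(5 7 12)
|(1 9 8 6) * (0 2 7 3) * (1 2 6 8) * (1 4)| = 15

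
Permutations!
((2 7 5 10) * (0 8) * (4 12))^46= ((0 8)(2 7 5 10)(4 12))^46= (12)(2 5)(7 10)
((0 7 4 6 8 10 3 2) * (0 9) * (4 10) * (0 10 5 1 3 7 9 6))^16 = (0 1 4 5 8 7 6 10 2 9 3)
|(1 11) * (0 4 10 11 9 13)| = |(0 4 10 11 1 9 13)| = 7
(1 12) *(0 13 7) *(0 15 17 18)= (0 13 7 15 17 18)(1 12)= [13, 12, 2, 3, 4, 5, 6, 15, 8, 9, 10, 11, 1, 7, 14, 17, 16, 18, 0]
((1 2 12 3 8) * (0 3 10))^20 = ((0 3 8 1 2 12 10))^20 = (0 10 12 2 1 8 3)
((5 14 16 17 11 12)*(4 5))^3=((4 5 14 16 17 11 12))^3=(4 16 12 14 11 5 17)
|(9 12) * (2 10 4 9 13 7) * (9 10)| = 10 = |(2 9 12 13 7)(4 10)|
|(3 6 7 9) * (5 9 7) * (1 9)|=5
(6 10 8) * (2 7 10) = [0, 1, 7, 3, 4, 5, 2, 10, 6, 9, 8] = (2 7 10 8 6)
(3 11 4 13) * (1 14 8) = [0, 14, 2, 11, 13, 5, 6, 7, 1, 9, 10, 4, 12, 3, 8] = (1 14 8)(3 11 4 13)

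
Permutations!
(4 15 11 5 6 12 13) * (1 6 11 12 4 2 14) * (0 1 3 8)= (0 1 6 4 15 12 13 2 14 3 8)(5 11)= [1, 6, 14, 8, 15, 11, 4, 7, 0, 9, 10, 5, 13, 2, 3, 12]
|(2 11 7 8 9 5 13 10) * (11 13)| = 15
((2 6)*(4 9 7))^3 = ((2 6)(4 9 7))^3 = (9)(2 6)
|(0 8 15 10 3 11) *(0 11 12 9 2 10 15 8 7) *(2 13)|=6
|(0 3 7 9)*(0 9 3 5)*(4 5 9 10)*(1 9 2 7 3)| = 8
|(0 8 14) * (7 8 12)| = 5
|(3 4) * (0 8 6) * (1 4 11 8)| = 7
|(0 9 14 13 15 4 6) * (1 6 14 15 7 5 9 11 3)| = 35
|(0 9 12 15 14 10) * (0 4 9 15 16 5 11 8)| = 11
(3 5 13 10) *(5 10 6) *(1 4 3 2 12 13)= (1 4 3 10 2 12 13 6 5)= [0, 4, 12, 10, 3, 1, 5, 7, 8, 9, 2, 11, 13, 6]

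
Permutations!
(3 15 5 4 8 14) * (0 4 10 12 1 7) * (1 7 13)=(0 4 8 14 3 15 5 10 12 7)(1 13)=[4, 13, 2, 15, 8, 10, 6, 0, 14, 9, 12, 11, 7, 1, 3, 5]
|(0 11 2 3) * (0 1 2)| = 6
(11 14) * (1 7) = (1 7)(11 14) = [0, 7, 2, 3, 4, 5, 6, 1, 8, 9, 10, 14, 12, 13, 11]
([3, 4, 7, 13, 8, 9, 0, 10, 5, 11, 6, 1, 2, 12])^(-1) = (0 6 10 7 2 12 13 3)(1 11 9 5 8 4)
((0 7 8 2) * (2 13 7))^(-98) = (7 8 13)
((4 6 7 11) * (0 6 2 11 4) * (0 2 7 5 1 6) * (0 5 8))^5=((0 5 1 6 8)(2 11)(4 7))^5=(2 11)(4 7)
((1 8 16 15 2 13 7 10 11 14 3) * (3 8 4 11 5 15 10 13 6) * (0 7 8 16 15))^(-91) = (0 5 10 16 14 11 4 1 3 6 2 15 8 13 7)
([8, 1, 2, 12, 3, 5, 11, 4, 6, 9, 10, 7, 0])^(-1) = [12, 1, 2, 4, 7, 5, 8, 11, 0, 9, 10, 6, 3]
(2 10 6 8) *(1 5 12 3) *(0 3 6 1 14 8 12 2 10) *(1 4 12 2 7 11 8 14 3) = (14)(0 1 5 7 11 8 10 4 12 6 2) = [1, 5, 0, 3, 12, 7, 2, 11, 10, 9, 4, 8, 6, 13, 14]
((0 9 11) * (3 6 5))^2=(0 11 9)(3 5 6)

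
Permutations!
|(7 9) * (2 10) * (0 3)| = |(0 3)(2 10)(7 9)| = 2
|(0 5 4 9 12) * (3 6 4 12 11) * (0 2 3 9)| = 14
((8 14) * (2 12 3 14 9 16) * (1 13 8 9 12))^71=((1 13 8 12 3 14 9 16 2))^71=(1 2 16 9 14 3 12 8 13)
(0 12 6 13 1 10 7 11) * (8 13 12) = [8, 10, 2, 3, 4, 5, 12, 11, 13, 9, 7, 0, 6, 1] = (0 8 13 1 10 7 11)(6 12)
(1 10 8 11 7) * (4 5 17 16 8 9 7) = [0, 10, 2, 3, 5, 17, 6, 1, 11, 7, 9, 4, 12, 13, 14, 15, 8, 16] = (1 10 9 7)(4 5 17 16 8 11)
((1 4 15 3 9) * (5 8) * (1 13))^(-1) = (1 13 9 3 15 4)(5 8)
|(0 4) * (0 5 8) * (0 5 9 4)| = 2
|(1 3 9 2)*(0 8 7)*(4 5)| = 12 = |(0 8 7)(1 3 9 2)(4 5)|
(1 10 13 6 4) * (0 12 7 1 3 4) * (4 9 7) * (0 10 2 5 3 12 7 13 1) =[7, 2, 5, 9, 12, 3, 10, 0, 8, 13, 1, 11, 4, 6] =(0 7)(1 2 5 3 9 13 6 10)(4 12)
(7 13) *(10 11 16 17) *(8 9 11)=[0, 1, 2, 3, 4, 5, 6, 13, 9, 11, 8, 16, 12, 7, 14, 15, 17, 10]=(7 13)(8 9 11 16 17 10)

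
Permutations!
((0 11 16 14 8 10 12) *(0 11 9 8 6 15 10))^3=((0 9 8)(6 15 10 12 11 16 14))^3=(6 12 14 10 16 15 11)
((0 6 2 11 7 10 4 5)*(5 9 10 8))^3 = ((0 6 2 11 7 8 5)(4 9 10))^3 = (0 11 5 2 8 6 7)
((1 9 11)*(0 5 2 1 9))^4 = ((0 5 2 1)(9 11))^4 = (11)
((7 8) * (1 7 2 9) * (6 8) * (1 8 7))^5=(2 8 9)(6 7)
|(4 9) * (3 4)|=3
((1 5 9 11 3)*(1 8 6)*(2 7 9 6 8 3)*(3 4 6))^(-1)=(1 6 4 3 5)(2 11 9 7)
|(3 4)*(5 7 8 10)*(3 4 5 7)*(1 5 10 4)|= |(1 5 3 10 7 8 4)|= 7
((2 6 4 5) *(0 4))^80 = (6)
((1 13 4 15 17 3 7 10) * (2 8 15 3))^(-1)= ((1 13 4 3 7 10)(2 8 15 17))^(-1)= (1 10 7 3 4 13)(2 17 15 8)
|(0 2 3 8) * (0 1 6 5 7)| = 8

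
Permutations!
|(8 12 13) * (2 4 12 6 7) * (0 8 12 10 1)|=|(0 8 6 7 2 4 10 1)(12 13)|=8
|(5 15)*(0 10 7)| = 6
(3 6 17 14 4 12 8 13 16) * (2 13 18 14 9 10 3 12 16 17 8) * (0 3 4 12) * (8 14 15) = (0 3 6 14 12 2 13 17 9 10 4 16)(8 18 15) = [3, 1, 13, 6, 16, 5, 14, 7, 18, 10, 4, 11, 2, 17, 12, 8, 0, 9, 15]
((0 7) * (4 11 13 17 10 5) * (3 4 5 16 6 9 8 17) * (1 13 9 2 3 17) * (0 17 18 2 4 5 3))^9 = (0 8 16 2 9 10 18 11 17 13 4 7 1 6)(3 5)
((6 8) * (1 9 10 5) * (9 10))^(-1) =((1 10 5)(6 8))^(-1) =(1 5 10)(6 8)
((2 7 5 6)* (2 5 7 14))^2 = ((2 14)(5 6))^2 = (14)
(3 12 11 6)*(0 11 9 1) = (0 11 6 3 12 9 1) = [11, 0, 2, 12, 4, 5, 3, 7, 8, 1, 10, 6, 9]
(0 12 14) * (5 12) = (0 5 12 14) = [5, 1, 2, 3, 4, 12, 6, 7, 8, 9, 10, 11, 14, 13, 0]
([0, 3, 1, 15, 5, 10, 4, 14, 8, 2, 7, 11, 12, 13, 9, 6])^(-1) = (1 2 9 14 7 10 5 4 6 15 3)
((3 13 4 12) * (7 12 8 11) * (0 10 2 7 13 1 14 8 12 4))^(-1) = (0 13 11 8 14 1 3 12 4 7 2 10)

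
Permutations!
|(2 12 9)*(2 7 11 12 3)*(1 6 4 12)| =14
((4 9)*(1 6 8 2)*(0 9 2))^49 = (9)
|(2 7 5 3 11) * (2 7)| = 4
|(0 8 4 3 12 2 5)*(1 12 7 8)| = 20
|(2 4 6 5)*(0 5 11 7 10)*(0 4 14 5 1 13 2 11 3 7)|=|(0 1 13 2 14 5 11)(3 7 10 4 6)|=35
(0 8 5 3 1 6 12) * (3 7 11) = (0 8 5 7 11 3 1 6 12) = [8, 6, 2, 1, 4, 7, 12, 11, 5, 9, 10, 3, 0]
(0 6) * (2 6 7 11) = (0 7 11 2 6) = [7, 1, 6, 3, 4, 5, 0, 11, 8, 9, 10, 2]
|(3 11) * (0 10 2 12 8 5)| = |(0 10 2 12 8 5)(3 11)| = 6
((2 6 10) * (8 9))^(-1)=(2 10 6)(8 9)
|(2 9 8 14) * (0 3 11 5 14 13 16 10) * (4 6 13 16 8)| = 13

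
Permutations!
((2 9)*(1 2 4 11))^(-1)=((1 2 9 4 11))^(-1)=(1 11 4 9 2)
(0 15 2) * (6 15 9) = (0 9 6 15 2) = [9, 1, 0, 3, 4, 5, 15, 7, 8, 6, 10, 11, 12, 13, 14, 2]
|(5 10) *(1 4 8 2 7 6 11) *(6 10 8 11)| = 15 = |(1 4 11)(2 7 10 5 8)|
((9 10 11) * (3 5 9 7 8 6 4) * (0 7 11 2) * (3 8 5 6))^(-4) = (11)(0 5 10)(2 7 9)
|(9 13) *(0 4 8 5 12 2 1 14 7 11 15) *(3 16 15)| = 26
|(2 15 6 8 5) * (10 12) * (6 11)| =6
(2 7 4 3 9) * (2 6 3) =[0, 1, 7, 9, 2, 5, 3, 4, 8, 6] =(2 7 4)(3 9 6)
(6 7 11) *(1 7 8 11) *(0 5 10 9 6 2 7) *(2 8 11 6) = [5, 0, 7, 3, 4, 10, 11, 1, 6, 2, 9, 8] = (0 5 10 9 2 7 1)(6 11 8)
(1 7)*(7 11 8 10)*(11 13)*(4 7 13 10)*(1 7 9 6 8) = (1 10 13 11)(4 9 6 8) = [0, 10, 2, 3, 9, 5, 8, 7, 4, 6, 13, 1, 12, 11]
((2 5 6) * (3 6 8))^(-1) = (2 6 3 8 5)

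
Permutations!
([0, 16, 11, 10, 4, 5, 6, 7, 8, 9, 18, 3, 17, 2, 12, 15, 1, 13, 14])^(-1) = (1 16)(2 13 17 12 14 18 10 3 11)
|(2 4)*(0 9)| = 2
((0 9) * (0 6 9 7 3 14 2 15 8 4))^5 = ((0 7 3 14 2 15 8 4)(6 9))^5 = (0 15 3 4 2 7 8 14)(6 9)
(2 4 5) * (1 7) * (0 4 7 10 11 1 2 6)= [4, 10, 7, 3, 5, 6, 0, 2, 8, 9, 11, 1]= (0 4 5 6)(1 10 11)(2 7)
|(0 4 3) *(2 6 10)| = |(0 4 3)(2 6 10)| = 3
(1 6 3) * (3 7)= (1 6 7 3)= [0, 6, 2, 1, 4, 5, 7, 3]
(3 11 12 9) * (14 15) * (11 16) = (3 16 11 12 9)(14 15) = [0, 1, 2, 16, 4, 5, 6, 7, 8, 3, 10, 12, 9, 13, 15, 14, 11]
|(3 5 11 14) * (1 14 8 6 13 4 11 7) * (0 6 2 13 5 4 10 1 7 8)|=12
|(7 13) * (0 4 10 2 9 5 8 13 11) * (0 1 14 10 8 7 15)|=|(0 4 8 13 15)(1 14 10 2 9 5 7 11)|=40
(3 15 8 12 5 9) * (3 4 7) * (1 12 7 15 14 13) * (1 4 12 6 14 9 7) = (1 6 14 13 4 15 8)(3 9 12 5 7) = [0, 6, 2, 9, 15, 7, 14, 3, 1, 12, 10, 11, 5, 4, 13, 8]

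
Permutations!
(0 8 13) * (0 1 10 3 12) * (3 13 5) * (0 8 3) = (0 3 12 8 5)(1 10 13) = [3, 10, 2, 12, 4, 0, 6, 7, 5, 9, 13, 11, 8, 1]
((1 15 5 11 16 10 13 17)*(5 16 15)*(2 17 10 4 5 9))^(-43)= (1 9 2 17)(4 11 16 5 15)(10 13)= ((1 9 2 17)(4 5 11 15 16)(10 13))^(-43)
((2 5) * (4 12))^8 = ((2 5)(4 12))^8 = (12)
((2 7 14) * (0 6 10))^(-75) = ((0 6 10)(2 7 14))^(-75) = (14)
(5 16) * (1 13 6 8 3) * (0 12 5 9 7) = (0 12 5 16 9 7)(1 13 6 8 3) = [12, 13, 2, 1, 4, 16, 8, 0, 3, 7, 10, 11, 5, 6, 14, 15, 9]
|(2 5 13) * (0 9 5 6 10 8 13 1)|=|(0 9 5 1)(2 6 10 8 13)|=20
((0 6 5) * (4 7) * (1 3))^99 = (1 3)(4 7)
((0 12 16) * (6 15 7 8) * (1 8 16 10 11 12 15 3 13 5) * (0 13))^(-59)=(0 15 7 16 13 5 1 8 6 3)(10 11 12)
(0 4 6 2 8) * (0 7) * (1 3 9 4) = (0 1 3 9 4 6 2 8 7) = [1, 3, 8, 9, 6, 5, 2, 0, 7, 4]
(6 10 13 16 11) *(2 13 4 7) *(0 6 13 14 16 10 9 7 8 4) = [6, 1, 14, 3, 8, 5, 9, 2, 4, 7, 0, 13, 12, 10, 16, 15, 11] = (0 6 9 7 2 14 16 11 13 10)(4 8)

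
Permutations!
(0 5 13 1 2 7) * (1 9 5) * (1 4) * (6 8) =(0 4 1 2 7)(5 13 9)(6 8) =[4, 2, 7, 3, 1, 13, 8, 0, 6, 5, 10, 11, 12, 9]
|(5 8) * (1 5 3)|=4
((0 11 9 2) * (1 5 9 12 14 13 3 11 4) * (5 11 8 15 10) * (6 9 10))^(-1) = (0 2 9 6 15 8 3 13 14 12 11 1 4)(5 10)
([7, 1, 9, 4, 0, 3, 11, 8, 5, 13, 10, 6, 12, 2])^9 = [5, 1, 2, 7, 8, 0, 11, 3, 4, 9, 10, 6, 12, 13]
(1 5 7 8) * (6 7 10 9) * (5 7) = (1 7 8)(5 10 9 6) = [0, 7, 2, 3, 4, 10, 5, 8, 1, 6, 9]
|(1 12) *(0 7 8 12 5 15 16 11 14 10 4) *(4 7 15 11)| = 8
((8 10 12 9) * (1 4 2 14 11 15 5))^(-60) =(1 14 5 2 15 4 11)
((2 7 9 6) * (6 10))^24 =(2 6 10 9 7)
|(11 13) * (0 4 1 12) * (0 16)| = |(0 4 1 12 16)(11 13)| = 10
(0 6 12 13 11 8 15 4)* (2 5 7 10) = (0 6 12 13 11 8 15 4)(2 5 7 10) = [6, 1, 5, 3, 0, 7, 12, 10, 15, 9, 2, 8, 13, 11, 14, 4]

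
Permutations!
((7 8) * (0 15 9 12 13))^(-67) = ((0 15 9 12 13)(7 8))^(-67) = (0 12 15 13 9)(7 8)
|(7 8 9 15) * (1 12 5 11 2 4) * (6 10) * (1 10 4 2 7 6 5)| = 18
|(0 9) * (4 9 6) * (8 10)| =4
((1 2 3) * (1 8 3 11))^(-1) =((1 2 11)(3 8))^(-1) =(1 11 2)(3 8)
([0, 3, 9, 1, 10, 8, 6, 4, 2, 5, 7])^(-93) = (10)(1 3)(2 8 5 9)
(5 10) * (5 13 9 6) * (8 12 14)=[0, 1, 2, 3, 4, 10, 5, 7, 12, 6, 13, 11, 14, 9, 8]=(5 10 13 9 6)(8 12 14)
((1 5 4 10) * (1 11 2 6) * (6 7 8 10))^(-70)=((1 5 4 6)(2 7 8 10 11))^(-70)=(11)(1 4)(5 6)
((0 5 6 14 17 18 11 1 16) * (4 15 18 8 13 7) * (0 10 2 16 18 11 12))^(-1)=(0 12 18 1 11 15 4 7 13 8 17 14 6 5)(2 10 16)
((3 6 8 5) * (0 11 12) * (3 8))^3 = (12)(3 6)(5 8)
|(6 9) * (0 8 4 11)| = 4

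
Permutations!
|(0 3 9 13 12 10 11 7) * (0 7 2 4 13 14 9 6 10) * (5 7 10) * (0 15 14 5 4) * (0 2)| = 13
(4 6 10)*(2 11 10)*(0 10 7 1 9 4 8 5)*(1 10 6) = (0 6 2 11 7 10 8 5)(1 9 4) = [6, 9, 11, 3, 1, 0, 2, 10, 5, 4, 8, 7]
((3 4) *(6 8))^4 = (8)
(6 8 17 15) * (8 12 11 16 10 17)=(6 12 11 16 10 17 15)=[0, 1, 2, 3, 4, 5, 12, 7, 8, 9, 17, 16, 11, 13, 14, 6, 10, 15]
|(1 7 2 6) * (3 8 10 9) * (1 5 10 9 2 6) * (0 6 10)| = 12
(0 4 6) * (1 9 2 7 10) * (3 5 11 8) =(0 4 6)(1 9 2 7 10)(3 5 11 8) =[4, 9, 7, 5, 6, 11, 0, 10, 3, 2, 1, 8]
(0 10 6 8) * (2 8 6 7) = [10, 1, 8, 3, 4, 5, 6, 2, 0, 9, 7] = (0 10 7 2 8)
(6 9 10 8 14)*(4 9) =(4 9 10 8 14 6) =[0, 1, 2, 3, 9, 5, 4, 7, 14, 10, 8, 11, 12, 13, 6]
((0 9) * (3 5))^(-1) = (0 9)(3 5) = ((0 9)(3 5))^(-1)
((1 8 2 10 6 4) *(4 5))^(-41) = ((1 8 2 10 6 5 4))^(-41) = (1 8 2 10 6 5 4)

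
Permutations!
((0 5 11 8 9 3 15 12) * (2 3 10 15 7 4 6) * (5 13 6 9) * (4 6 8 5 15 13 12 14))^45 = ((0 12)(2 3 7 6)(4 9 10 13 8 15 14)(5 11))^45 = (0 12)(2 3 7 6)(4 13 14 10 15 9 8)(5 11)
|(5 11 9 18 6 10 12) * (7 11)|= |(5 7 11 9 18 6 10 12)|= 8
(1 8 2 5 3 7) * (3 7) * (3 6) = (1 8 2 5 7)(3 6) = [0, 8, 5, 6, 4, 7, 3, 1, 2]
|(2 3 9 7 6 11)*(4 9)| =7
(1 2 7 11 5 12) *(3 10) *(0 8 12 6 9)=(0 8 12 1 2 7 11 5 6 9)(3 10)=[8, 2, 7, 10, 4, 6, 9, 11, 12, 0, 3, 5, 1]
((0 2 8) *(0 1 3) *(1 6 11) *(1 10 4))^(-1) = ((0 2 8 6 11 10 4 1 3))^(-1) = (0 3 1 4 10 11 6 8 2)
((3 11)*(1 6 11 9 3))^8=((1 6 11)(3 9))^8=(1 11 6)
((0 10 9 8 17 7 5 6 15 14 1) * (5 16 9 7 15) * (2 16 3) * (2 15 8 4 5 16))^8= ((0 10 7 3 15 14 1)(4 5 6 16 9)(8 17))^8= (17)(0 10 7 3 15 14 1)(4 16 5 9 6)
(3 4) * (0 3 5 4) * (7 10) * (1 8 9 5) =(0 3)(1 8 9 5 4)(7 10) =[3, 8, 2, 0, 1, 4, 6, 10, 9, 5, 7]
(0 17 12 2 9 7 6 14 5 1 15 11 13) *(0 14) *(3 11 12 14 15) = [17, 3, 9, 11, 4, 1, 0, 6, 8, 7, 10, 13, 2, 15, 5, 12, 16, 14] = (0 17 14 5 1 3 11 13 15 12 2 9 7 6)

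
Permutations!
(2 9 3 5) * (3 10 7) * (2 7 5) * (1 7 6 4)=(1 7 3 2 9 10 5 6 4)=[0, 7, 9, 2, 1, 6, 4, 3, 8, 10, 5]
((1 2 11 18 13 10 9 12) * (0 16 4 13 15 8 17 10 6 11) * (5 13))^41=((0 16 4 5 13 6 11 18 15 8 17 10 9 12 1 2))^41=(0 8 4 10 13 12 11 2 15 16 17 5 9 6 1 18)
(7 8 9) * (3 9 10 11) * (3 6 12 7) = (3 9)(6 12 7 8 10 11) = [0, 1, 2, 9, 4, 5, 12, 8, 10, 3, 11, 6, 7]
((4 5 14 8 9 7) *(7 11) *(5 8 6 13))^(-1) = ((4 8 9 11 7)(5 14 6 13))^(-1) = (4 7 11 9 8)(5 13 6 14)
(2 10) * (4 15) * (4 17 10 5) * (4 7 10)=(2 5 7 10)(4 15 17)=[0, 1, 5, 3, 15, 7, 6, 10, 8, 9, 2, 11, 12, 13, 14, 17, 16, 4]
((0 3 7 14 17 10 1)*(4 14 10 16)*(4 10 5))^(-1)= (0 1 10 16 17 14 4 5 7 3)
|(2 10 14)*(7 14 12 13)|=6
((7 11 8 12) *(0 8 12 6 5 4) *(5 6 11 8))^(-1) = (0 4 5)(7 12 11 8)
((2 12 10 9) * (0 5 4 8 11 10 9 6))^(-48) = (12)(0 5 4 8 11 10 6)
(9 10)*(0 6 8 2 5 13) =[6, 1, 5, 3, 4, 13, 8, 7, 2, 10, 9, 11, 12, 0] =(0 6 8 2 5 13)(9 10)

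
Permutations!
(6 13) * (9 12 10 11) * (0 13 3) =(0 13 6 3)(9 12 10 11) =[13, 1, 2, 0, 4, 5, 3, 7, 8, 12, 11, 9, 10, 6]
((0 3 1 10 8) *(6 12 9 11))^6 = ((0 3 1 10 8)(6 12 9 11))^6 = (0 3 1 10 8)(6 9)(11 12)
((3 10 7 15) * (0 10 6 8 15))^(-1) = (0 7 10)(3 15 8 6)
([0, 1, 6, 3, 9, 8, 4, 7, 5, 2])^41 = [0, 1, 6, 3, 9, 8, 4, 7, 5, 2]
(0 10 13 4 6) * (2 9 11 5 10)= [2, 1, 9, 3, 6, 10, 0, 7, 8, 11, 13, 5, 12, 4]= (0 2 9 11 5 10 13 4 6)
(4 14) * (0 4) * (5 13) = [4, 1, 2, 3, 14, 13, 6, 7, 8, 9, 10, 11, 12, 5, 0] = (0 4 14)(5 13)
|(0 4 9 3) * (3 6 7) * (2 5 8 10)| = |(0 4 9 6 7 3)(2 5 8 10)| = 12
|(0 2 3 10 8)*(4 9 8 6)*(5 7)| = 8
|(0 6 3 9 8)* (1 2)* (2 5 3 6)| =|(0 2 1 5 3 9 8)| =7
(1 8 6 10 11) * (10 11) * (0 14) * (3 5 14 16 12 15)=(0 16 12 15 3 5 14)(1 8 6 11)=[16, 8, 2, 5, 4, 14, 11, 7, 6, 9, 10, 1, 15, 13, 0, 3, 12]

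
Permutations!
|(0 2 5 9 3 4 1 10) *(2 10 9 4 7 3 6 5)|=|(0 10)(1 9 6 5 4)(3 7)|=10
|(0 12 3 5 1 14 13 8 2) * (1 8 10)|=12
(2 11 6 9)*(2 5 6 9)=(2 11 9 5 6)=[0, 1, 11, 3, 4, 6, 2, 7, 8, 5, 10, 9]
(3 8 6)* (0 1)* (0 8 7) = (0 1 8 6 3 7) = [1, 8, 2, 7, 4, 5, 3, 0, 6]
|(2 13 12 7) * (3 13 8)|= |(2 8 3 13 12 7)|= 6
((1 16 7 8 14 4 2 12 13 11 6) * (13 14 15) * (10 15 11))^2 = ((1 16 7 8 11 6)(2 12 14 4)(10 15 13))^2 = (1 7 11)(2 14)(4 12)(6 16 8)(10 13 15)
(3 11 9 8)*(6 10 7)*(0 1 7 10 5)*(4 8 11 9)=(0 1 7 6 5)(3 9 11 4 8)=[1, 7, 2, 9, 8, 0, 5, 6, 3, 11, 10, 4]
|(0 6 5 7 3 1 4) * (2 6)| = 8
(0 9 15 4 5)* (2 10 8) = [9, 1, 10, 3, 5, 0, 6, 7, 2, 15, 8, 11, 12, 13, 14, 4] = (0 9 15 4 5)(2 10 8)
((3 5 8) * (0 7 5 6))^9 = ((0 7 5 8 3 6))^9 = (0 8)(3 7)(5 6)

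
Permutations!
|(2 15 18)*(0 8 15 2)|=4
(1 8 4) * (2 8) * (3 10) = [0, 2, 8, 10, 1, 5, 6, 7, 4, 9, 3] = (1 2 8 4)(3 10)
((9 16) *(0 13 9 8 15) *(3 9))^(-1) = (0 15 8 16 9 3 13)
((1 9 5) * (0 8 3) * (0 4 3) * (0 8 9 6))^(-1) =(0 6 1 5 9)(3 4)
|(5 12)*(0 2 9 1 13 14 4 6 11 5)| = |(0 2 9 1 13 14 4 6 11 5 12)| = 11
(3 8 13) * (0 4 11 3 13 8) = (13)(0 4 11 3) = [4, 1, 2, 0, 11, 5, 6, 7, 8, 9, 10, 3, 12, 13]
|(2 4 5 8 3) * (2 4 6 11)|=12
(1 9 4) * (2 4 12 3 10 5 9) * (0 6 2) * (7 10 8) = (0 6 2 4 1)(3 8 7 10 5 9 12) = [6, 0, 4, 8, 1, 9, 2, 10, 7, 12, 5, 11, 3]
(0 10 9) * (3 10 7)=(0 7 3 10 9)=[7, 1, 2, 10, 4, 5, 6, 3, 8, 0, 9]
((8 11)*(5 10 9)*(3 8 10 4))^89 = (3 5 10 8 4 9 11)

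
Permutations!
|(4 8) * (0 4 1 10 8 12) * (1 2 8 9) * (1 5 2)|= 6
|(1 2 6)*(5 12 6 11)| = 6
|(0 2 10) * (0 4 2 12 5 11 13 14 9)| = 21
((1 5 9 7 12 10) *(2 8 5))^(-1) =((1 2 8 5 9 7 12 10))^(-1) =(1 10 12 7 9 5 8 2)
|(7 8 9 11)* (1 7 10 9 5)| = |(1 7 8 5)(9 11 10)| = 12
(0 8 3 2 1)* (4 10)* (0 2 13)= (0 8 3 13)(1 2)(4 10)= [8, 2, 1, 13, 10, 5, 6, 7, 3, 9, 4, 11, 12, 0]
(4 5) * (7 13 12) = [0, 1, 2, 3, 5, 4, 6, 13, 8, 9, 10, 11, 7, 12] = (4 5)(7 13 12)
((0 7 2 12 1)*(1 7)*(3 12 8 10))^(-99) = (0 1)(2 3)(7 10)(8 12)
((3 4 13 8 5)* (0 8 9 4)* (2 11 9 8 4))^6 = ((0 4 13 8 5 3)(2 11 9))^6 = (13)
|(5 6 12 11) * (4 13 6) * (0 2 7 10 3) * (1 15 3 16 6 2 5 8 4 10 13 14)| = 39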